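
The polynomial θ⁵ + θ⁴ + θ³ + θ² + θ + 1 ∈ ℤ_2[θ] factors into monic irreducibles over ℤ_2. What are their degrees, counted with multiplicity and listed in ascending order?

Write h(θ) = θ⁵ + θ⁴ + θ³ + θ² + θ + 1.
Roots in ℤ_2: h(0) = 1; h(1) = 0 → root.
Linear factors from roots: (θ + 1).
Complete factorization: h(θ) = (θ + 1)·(θ² + θ + 1)^2.
Factor degrees with multiplicity: 1 + 2 + 2 = 5.

1, 2, 2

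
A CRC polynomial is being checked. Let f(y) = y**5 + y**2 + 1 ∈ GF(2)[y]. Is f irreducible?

Yes

Check for roots in GF(2): f(0) = 1; f(1) = 1.
No roots, so no linear factors.
Monic irreducibles of degree 2 over GF(2): y**2 + y + 1.
None of them divide f (all give nonzero remainder).
No irreducible factor of degree ≤ 2 exists, so f is irreducible over GF(2).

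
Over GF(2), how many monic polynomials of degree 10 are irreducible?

99

x^(2^10) − x is the product of all monic irreducibles of degree dividing 10; Möbius inversion gives N = (1/10) Σ μ(10/d)·2^d.
Divisors of 10: 1, 2, 5, 10; μ(10/d) for each: 1, -1, -1, 1.
Σ = 2^1 − 2^2 − 2^5 + 2^10 = 990.
N = 990/10 = 99.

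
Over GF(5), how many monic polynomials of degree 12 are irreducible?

The number of monic irreducibles of degree 12 over GF(5) is (1/12)·Σ_{d∣12} μ(12/d) 5^d.
Divisors of 12: 1, 2, 3, 4, 6, 12; μ(12/d) for each: 0, 1, 0, -1, -1, 1.
Σ = 5^2 − 5^4 − 5^6 + 5^12 = 244124400.
N = 244124400/12 = 20343700.

20343700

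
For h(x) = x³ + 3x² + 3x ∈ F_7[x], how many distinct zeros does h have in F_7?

Evaluate at each of the 7 elements of F_7:
h(0) = 0 → root; h(1) = 0 → root; h(2) = 5; h(3) = 0 → root; h(4) = 5; h(5) = 5; h(6) = 6.
Roots: {0, 1, 3}.

3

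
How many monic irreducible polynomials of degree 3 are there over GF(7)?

112

x^(7^3) − x is the product of all monic irreducibles of degree dividing 3; Möbius inversion gives N = (1/3) Σ μ(3/d)·7^d.
Divisors of 3: 1, 3; μ(3/d) for each: -1, 1.
Σ = − 7^1 + 7^3 = 336.
N = 336/3 = 112.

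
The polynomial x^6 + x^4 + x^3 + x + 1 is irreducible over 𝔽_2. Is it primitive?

Yes

Write f(x) = x^6 + x^4 + x^3 + x + 1.
|GF(2^6)^×| = 2^6 − 1 = 63. Prime factorization: 63 = 3^2·7.
f is primitive ⇔ x has order 63 in GF(2)[x]/(f), i.e. x^(63/q) ≠ 1 for each prime q | 63.
x^(21) mod f = x^3 + x^2 + x.
x^(9) mod f = x^5 + x^4 + x^2 + 1.
None equal 1, so x has full order 63; f is primitive.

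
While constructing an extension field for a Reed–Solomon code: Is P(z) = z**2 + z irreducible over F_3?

No

Check for roots in F_3: P(0) = 0 → root; P(1) = 2; P(2) = 0 → root.
P(0) = 0, so (z) divides P(z); P is reducible.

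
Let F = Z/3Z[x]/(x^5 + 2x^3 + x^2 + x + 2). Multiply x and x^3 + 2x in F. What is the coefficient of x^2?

Multiply in Z/3Z[x]: (x)·(x^3 + 2x) = x^4 + 2x^2.
Reduced: x^4 + 2x^2.

2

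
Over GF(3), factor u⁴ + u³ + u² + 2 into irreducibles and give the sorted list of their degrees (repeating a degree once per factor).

1, 1, 2

Write g(u) = u⁴ + u³ + u² + 2.
Roots in GF(3): g(0) = 2; g(1) = 2; g(2) = 0 → root.
Linear factors from roots: (u + 1).
Complete factorization: g(u) = (u + 1)^2·(u² + 2u + 2).
Factor degrees with multiplicity: 1 + 1 + 2 = 4.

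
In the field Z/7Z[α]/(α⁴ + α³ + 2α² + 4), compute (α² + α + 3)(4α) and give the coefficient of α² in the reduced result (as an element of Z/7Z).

4

Multiply in Z/7Z[α]: (α² + α + 3)·(4α) = 4α³ + 4α² + 5α.
Reduced: 4α³ + 4α² + 5α.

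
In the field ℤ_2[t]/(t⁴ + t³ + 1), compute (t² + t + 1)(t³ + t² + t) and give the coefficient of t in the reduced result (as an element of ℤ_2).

0

Multiply in ℤ_2[t]: (t² + t + 1)·(t³ + t² + t) = t⁵ + t³ + t.
Reduce using t⁴ ≡ t³ + 1 (mod t⁴ + t³ + 1).
Reduced: 1.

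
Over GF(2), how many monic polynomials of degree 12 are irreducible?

335

The number of monic irreducibles of degree 12 over GF(2) is (1/12)·Σ_{d∣12} μ(12/d) 2^d.
Divisors of 12: 1, 2, 3, 4, 6, 12; μ(12/d) for each: 0, 1, 0, -1, -1, 1.
Σ = 2^2 − 2^4 − 2^6 + 2^12 = 4020.
N = 4020/12 = 335.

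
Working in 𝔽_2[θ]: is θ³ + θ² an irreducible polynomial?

No

Write g(θ) = θ³ + θ².
Check for roots in 𝔽_2: g(0) = 0 → root; g(1) = 0 → root.
g(0) = 0, so (θ) divides g(θ); g is reducible.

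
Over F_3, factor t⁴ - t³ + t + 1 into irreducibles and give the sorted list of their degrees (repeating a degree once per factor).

Write g(t) = t⁴ - t³ + t + 1.
Roots in F_3: g(0) = 1; g(1) = 2; g(2) = 2.
Complete factorization: g(t) = (t⁴ - t³ + t + 1).
Factor degrees with multiplicity: 4 = 4.

4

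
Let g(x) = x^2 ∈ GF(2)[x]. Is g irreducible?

Check for roots in GF(2): g(0) = 0 → root; g(1) = 1.
g(0) = 0, so (x) divides g(x); g is reducible.

No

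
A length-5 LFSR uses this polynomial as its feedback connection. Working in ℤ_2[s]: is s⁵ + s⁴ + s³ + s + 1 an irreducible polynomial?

Yes

Write P(s) = s⁵ + s⁴ + s³ + s + 1.
Check for roots in ℤ_2: P(0) = 1; P(1) = 1.
No roots, so no linear factors.
Monic irreducibles of degree 2 over GF(2): s² + s + 1.
None of them divide P (all give nonzero remainder).
No irreducible factor of degree ≤ 2 exists, so P is irreducible over GF(2).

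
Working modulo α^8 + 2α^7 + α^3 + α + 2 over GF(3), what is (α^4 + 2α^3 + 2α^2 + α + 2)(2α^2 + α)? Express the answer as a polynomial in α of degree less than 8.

2α^6 + 2α^5 + α^3 + 2α^2 + 2α

Multiply in GF(3)[α]: (α^4 + 2α^3 + 2α^2 + α + 2)·(2α^2 + α) = 2α^6 + 2α^5 + α^3 + 2α^2 + 2α.
Reduced: 2α^6 + 2α^5 + α^3 + 2α^2 + 2α.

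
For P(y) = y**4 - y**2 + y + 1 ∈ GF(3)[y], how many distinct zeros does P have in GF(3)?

Evaluate at each of the 3 elements of GF(3):
P(0) = 1; P(1) = 2; P(2) = 0 → root.
Roots: {2}.

1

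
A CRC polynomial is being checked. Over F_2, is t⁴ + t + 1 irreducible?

Write g(t) = t⁴ + t + 1.
Check for roots in F_2: g(0) = 1; g(1) = 1.
No roots, so no linear factors.
Monic irreducibles of degree 2 over GF(2): t² + t + 1.
None of them divide g (all give nonzero remainder).
No irreducible factor of degree ≤ 2 exists, so g is irreducible over GF(2).

Yes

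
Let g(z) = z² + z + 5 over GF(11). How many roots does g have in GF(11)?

Evaluate at each of the 11 elements of GF(11):
g(0) = 5; g(1) = 7; g(2) = 0 → root; g(3) = 6; g(4) = 3; g(5) = 2; g(6) = 3; g(7) = 6; g(8) = 0 → root; g(9) = 7; g(10) = 5.
Roots: {2, 8}.

2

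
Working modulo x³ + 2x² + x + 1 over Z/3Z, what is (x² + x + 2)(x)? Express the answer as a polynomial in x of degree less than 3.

2x^2 + x + 2

Multiply in Z/3Z[x]: (x² + x + 2)·(x) = x³ + x² + 2x.
Reduce using x³ ≡ x² + 2x + 2 (mod x³ + 2x² + x + 1).
Reduced: 2x² + x + 2.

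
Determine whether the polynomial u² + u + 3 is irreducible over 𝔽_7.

Yes

Write P(u) = u² + u + 3.
Check for roots in 𝔽_7: P(0) = 3; P(1) = 5; P(2) = 2; P(3) = 1; P(4) = 2; P(5) = 5; P(6) = 3.
No roots. A degree-2 polynomial over a field with no linear factor is irreducible.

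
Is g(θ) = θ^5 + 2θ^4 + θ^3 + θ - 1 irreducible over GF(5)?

Yes

Check for roots in GF(5): g(0) = 4; g(1) = 4; g(2) = 3; g(3) = 4; g(4) = 3.
No roots, so no linear factors.
Degree-2 irreducible divisors: test the 10 monic irreducibles of degree 2 over GF(5).
None of them divide g (all give nonzero remainder).
No irreducible factor of degree ≤ 2 exists, so g is irreducible over GF(5).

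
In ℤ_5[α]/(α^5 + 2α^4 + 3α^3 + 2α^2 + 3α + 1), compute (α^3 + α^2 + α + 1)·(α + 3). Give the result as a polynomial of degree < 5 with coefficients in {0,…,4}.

Multiply in ℤ_5[α]: (α^3 + α^2 + α + 1)·(α + 3) = α^4 + 4α^3 + 4α^2 + 4α + 3.
Reduced: α^4 + 4α^3 + 4α^2 + 4α + 3.

α^4 + 4α^3 + 4α^2 + 4α + 3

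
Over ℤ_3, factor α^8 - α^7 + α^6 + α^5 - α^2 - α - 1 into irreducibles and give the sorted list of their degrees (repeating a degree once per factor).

Write g(α) = α^8 - α^7 + α^6 + α^5 - α^2 - α - 1.
Roots in ℤ_3: g(0) = 2; g(1) = 2; g(2) = 1.
Complete factorization: g(α) = (α^8 - α^7 + α^6 + α^5 - α^2 - α - 1).
Factor degrees with multiplicity: 8 = 8.

8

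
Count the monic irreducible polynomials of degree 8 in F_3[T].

By the necklace-counting formula, N_3(8) = (1/8) Σ_{d|8} μ(8/d)·3^d.
Divisors of 8: 1, 2, 4, 8; μ(8/d) for each: 0, 0, -1, 1.
Σ = − 3^4 + 3^8 = 6480.
N = 6480/8 = 810.

810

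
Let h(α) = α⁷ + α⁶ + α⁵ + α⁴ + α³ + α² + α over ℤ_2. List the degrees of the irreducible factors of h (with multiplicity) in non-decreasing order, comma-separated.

Roots in ℤ_2: h(0) = 0 → root; h(1) = 1.
Linear factors from roots: (α).
Complete factorization: h(α) = (α)·(α³ + α + 1)·(α³ + α² + 1).
Factor degrees with multiplicity: 1 + 3 + 3 = 7.

1, 3, 3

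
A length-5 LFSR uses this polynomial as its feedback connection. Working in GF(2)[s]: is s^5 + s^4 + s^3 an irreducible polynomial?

Write f(s) = s^5 + s^4 + s^3.
Check for roots in GF(2): f(0) = 0 → root; f(1) = 1.
f(0) = 0, so (s) divides f(s); f is reducible.

No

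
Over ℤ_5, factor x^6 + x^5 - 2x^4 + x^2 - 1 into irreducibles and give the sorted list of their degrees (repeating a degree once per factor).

Write f(x) = x^6 + x^5 - 2x^4 + x^2 - 1.
Roots in ℤ_5: f(0) = 4; f(1) = 0 → root; f(2) = 2; f(3) = 3; f(4) = 3.
Linear factors from roots: (x - 1).
Complete factorization: f(x) = (x - 1)^2·(x^4 - 2x^3 - 2x^2 - 2x - 1).
Factor degrees with multiplicity: 1 + 1 + 4 = 6.

1, 1, 4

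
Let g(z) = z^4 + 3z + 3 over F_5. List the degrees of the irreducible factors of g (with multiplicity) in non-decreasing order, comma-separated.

Roots in F_5: g(0) = 3; g(1) = 2; g(2) = 0 → root; g(3) = 3; g(4) = 1.
Linear factors from roots: (z + 3).
Complete factorization: g(z) = (z + 3)^2·(z^2 + 4z + 2).
Factor degrees with multiplicity: 1 + 1 + 2 = 4.

1, 1, 2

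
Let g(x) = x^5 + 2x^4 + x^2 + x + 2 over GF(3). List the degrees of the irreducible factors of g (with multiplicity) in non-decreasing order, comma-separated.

Roots in GF(3): g(0) = 2; g(1) = 1; g(2) = 0 → root.
Linear factors from roots: (x + 1).
Complete factorization: g(x) = (x + 1)·(x^4 + x^3 + 2x^2 + 2x + 2).
Factor degrees with multiplicity: 1 + 4 = 5.

1, 4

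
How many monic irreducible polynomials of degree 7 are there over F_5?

11160

Gauss's count: N_{5}(7) = (1/7) Σ_{d|7} μ(7/d)·5^d.
Divisors of 7: 1, 7; μ(7/d) for each: -1, 1.
Σ = − 5^1 + 5^7 = 78120.
N = 78120/7 = 11160.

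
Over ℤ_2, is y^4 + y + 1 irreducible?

Write h(y) = y^4 + y + 1.
Check for roots in ℤ_2: h(0) = 1; h(1) = 1.
No roots, so no linear factors.
Monic irreducibles of degree 2 over GF(2): y^2 + y + 1.
None of them divide h (all give nonzero remainder).
No irreducible factor of degree ≤ 2 exists, so h is irreducible over GF(2).

Yes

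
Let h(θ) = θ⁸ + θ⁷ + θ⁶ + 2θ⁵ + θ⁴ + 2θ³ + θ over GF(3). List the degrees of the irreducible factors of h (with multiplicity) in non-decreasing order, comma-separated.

Roots in GF(3): h(0) = 0 → root; h(1) = 0 → root; h(2) = 0 → root.
Linear factors from roots: (θ), (θ + 2), (θ + 1).
Complete factorization: h(θ) = (θ)·(θ + 1)^2·(θ + 2)^3·(θ² + 2θ + 2).
Factor degrees with multiplicity: 1 + 1 + 1 + 1 + 1 + 1 + 2 = 8.

1, 1, 1, 1, 1, 1, 2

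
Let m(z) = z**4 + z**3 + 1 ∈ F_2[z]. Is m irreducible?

Check for roots in F_2: m(0) = 1; m(1) = 1.
No roots, so no linear factors.
Monic irreducibles of degree 2 over GF(2): z**2 + z + 1.
None of them divide m (all give nonzero remainder).
No irreducible factor of degree ≤ 2 exists, so m is irreducible over GF(2).

Yes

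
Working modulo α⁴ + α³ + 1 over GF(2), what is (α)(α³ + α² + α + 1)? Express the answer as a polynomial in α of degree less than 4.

α^2 + α + 1

Multiply in GF(2)[α]: (α)·(α³ + α² + α + 1) = α⁴ + α³ + α² + α.
Reduce using α⁴ ≡ α³ + 1 (mod α⁴ + α³ + 1).
Reduced: α² + α + 1.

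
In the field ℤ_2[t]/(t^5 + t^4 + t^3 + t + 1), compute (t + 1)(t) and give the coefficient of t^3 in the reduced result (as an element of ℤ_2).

0

Multiply in ℤ_2[t]: (t + 1)·(t) = t^2 + t.
Reduced: t^2 + t.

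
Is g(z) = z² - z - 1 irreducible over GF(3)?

Yes

Check for roots in GF(3): g(0) = 2; g(1) = 2; g(2) = 1.
No roots. A degree-2 polynomial over a field with no linear factor is irreducible.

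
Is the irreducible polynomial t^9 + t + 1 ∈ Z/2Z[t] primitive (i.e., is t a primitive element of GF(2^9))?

Write f(t) = t^9 + t + 1.
|GF(2^9)^×| = 2^9 − 1 = 511. Prime factorization: 511 = 7·73.
f is primitive ⇔ t has order 511 in GF(2)[t]/(f), i.e. t^(511/q) ≠ 1 for each prime q | 511.
t^(73) mod f = 1
t^(7) mod f = t^7.
Since t^(73) = 1, the order of t divides 73 < 511; not primitive.

No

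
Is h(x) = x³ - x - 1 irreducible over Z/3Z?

Yes

Check for roots in Z/3Z: h(0) = 2; h(1) = 2; h(2) = 2.
No roots. A degree-3 polynomial over a field with no linear factor is irreducible.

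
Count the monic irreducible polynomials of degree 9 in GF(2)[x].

By the necklace-counting formula, N_2(9) = (1/9) Σ_{d|9} μ(9/d)·2^d.
Divisors of 9: 1, 3, 9; μ(9/d) for each: 0, -1, 1.
Σ = − 2^3 + 2^9 = 504.
N = 504/9 = 56.

56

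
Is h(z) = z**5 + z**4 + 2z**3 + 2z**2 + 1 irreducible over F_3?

Yes

Check for roots in F_3: h(0) = 1; h(1) = 1; h(2) = 1.
No roots, so no linear factors.
Monic irreducibles of degree 2 over GF(3): z**2 + 1, z**2 + z + 2, z**2 + 2z + 2.
None of them divide h (all give nonzero remainder).
No irreducible factor of degree ≤ 2 exists, so h is irreducible over GF(3).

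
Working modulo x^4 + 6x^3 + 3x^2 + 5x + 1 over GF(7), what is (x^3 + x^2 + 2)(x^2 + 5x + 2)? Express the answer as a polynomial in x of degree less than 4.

Multiply in GF(7)[x]: (x^3 + x^2 + 2)·(x^2 + 5x + 2) = x^5 + 6x^4 + 4x^2 + 3x + 4.
Reduce using x^4 ≡ x^3 + 4x^2 + 2x + 6 (mod x^4 + 6x^3 + 3x^2 + 5x + 1).
Reduced: 4x^3 + 6x^2 + 2x + 4.

4x^3 + 6x^2 + 2x + 4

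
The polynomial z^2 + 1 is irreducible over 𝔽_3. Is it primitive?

Write f(z) = z^2 + 1.
|GF(3^2)^×| = 3^2 − 1 = 8. Prime factorization: 8 = 2^3.
f is primitive ⇔ z has order 8 in GF(3)[z]/(f), i.e. z^(8/q) ≠ 1 for each prime q | 8.
z^(4) mod f = 1
Since z^(4) = 1, the order of z divides 4 < 8; not primitive.

No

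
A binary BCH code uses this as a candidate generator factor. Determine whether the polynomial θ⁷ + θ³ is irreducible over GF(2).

No

Write m(θ) = θ⁷ + θ³.
Check for roots in GF(2): m(0) = 0 → root; m(1) = 0 → root.
m(0) = 0, so (θ) divides m(θ); m is reducible.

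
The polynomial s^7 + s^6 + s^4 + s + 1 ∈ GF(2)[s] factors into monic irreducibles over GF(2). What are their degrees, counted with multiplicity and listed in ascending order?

7

Write g(s) = s^7 + s^6 + s^4 + s + 1.
Roots in GF(2): g(0) = 1; g(1) = 1.
Complete factorization: g(s) = (s^7 + s^6 + s^4 + s + 1).
Factor degrees with multiplicity: 7 = 7.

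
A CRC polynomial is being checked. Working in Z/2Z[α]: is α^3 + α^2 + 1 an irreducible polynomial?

Yes

Write f(α) = α^3 + α^2 + 1.
Check for roots in Z/2Z: f(0) = 1; f(1) = 1.
No roots. A degree-3 polynomial over a field with no linear factor is irreducible.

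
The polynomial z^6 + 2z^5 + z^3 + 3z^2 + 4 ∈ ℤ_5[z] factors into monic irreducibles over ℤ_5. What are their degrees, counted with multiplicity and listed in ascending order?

Write f(z) = z^6 + 2z^5 + z^3 + 3z^2 + 4.
Roots in ℤ_5: f(0) = 4; f(1) = 1; f(2) = 2; f(3) = 3; f(4) = 0 → root.
Linear factors from roots: (z + 1).
Complete factorization: f(z) = (z + 1)·(z^2 + 4z + 2)·(z^3 + 2z^2 + 4z + 2).
Factor degrees with multiplicity: 1 + 2 + 3 = 6.

1, 2, 3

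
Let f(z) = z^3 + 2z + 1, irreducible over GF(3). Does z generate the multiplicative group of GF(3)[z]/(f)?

|GF(3^3)^×| = 3^3 − 1 = 26. Prime factorization: 26 = 2·13.
f is primitive ⇔ z has order 26 in GF(3)[z]/(f), i.e. z^(26/q) ≠ 1 for each prime q | 26.
z^(13) mod f = 2.
z^(2) mod f = z^2.
None equal 1, so z has full order 26; f is primitive.

Yes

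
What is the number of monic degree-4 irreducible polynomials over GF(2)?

3

By the necklace-counting formula, N_2(4) = (1/4) Σ_{d|4} μ(4/d)·2^d.
Divisors of 4: 1, 2, 4; μ(4/d) for each: 0, -1, 1.
Σ = − 2^2 + 2^4 = 12.
N = 12/4 = 3.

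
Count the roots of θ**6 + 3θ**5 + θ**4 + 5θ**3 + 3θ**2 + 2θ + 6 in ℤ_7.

3

Write g(θ) = θ**6 + 3θ**5 + θ**4 + 5θ**3 + 3θ**2 + 2θ + 6.
Evaluate at each of the 7 elements of ℤ_7:
g(0) = 6; g(1) = 0 → root; g(2) = 0 → root; g(3) = 5; g(4) = 1; g(5) = 0 → root; g(6) = 1.
Roots: {1, 2, 5}.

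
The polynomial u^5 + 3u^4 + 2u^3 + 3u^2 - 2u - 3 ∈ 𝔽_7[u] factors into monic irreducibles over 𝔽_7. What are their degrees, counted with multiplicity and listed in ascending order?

5

Write g(u) = u^5 + 3u^4 + 2u^3 + 3u^2 - 2u - 3.
Complete factorization: g(u) = (u^5 + 3u^4 + 2u^3 + 3u^2 - 2u - 3).
Factor degrees with multiplicity: 5 = 5.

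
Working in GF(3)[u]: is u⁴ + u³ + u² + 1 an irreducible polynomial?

Write h(u) = u⁴ + u³ + u² + 1.
Check for roots in GF(3): h(0) = 1; h(1) = 1; h(2) = 2.
No roots, so no linear factors.
Monic irreducibles of degree 2 over GF(3): u² + 1, u² + u - 1, u² - u - 1.
None of them divide h (all give nonzero remainder).
No irreducible factor of degree ≤ 2 exists, so h is irreducible over GF(3).

Yes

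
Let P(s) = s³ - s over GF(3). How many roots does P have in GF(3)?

Evaluate at each of the 3 elements of GF(3):
P(0) = 0 → root; P(1) = 0 → root; P(2) = 0 → root.
Roots: {0, 1, 2}.

3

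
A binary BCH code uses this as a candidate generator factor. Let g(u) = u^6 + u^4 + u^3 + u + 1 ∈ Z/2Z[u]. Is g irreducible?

Check for roots in Z/2Z: g(0) = 1; g(1) = 1.
No roots, so no linear factors.
Monic irreducibles of degree 2 over GF(2): u^2 + u + 1.
None of them divide g (all give nonzero remainder).
Monic irreducibles of degree 3 over GF(2): u^3 + u + 1, u^3 + u^2 + 1.
None of them divide g (all give nonzero remainder).
No irreducible factor of degree ≤ 3 exists, so g is irreducible over GF(2).

Yes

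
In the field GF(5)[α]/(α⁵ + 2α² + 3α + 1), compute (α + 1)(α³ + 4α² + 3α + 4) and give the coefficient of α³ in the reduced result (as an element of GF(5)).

Multiply in GF(5)[α]: (α + 1)·(α³ + 4α² + 3α + 4) = α⁴ + 2α² + 2α + 4.
Reduced: α⁴ + 2α² + 2α + 4.

0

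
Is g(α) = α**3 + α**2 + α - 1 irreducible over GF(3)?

Yes

Check for roots in GF(3): g(0) = 2; g(1) = 2; g(2) = 1.
No roots. A degree-3 polynomial over a field with no linear factor is irreducible.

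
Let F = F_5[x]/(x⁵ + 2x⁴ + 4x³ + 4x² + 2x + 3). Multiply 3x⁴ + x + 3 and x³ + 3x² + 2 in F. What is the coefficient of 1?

0

Multiply in F_5[x]: (3x⁴ + x + 3)·(x³ + 3x² + 2) = 3x⁷ + 4x⁶ + 2x⁴ + x³ + 4x² + 2x + 1.
Reduce using x⁵ ≡ 3x⁴ + x³ + x² + 3x + 2 (mod x⁵ + 2x⁴ + 4x³ + 4x² + 2x + 3).
Reduced: 4x⁴ + x² + 4x.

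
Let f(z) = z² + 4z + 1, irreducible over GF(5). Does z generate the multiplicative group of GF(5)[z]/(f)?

|GF(5^2)^×| = 5^2 − 1 = 24. Prime factorization: 24 = 2^3·3.
f is primitive ⇔ z has order 24 in GF(5)[z]/(f), i.e. z^(24/q) ≠ 1 for each prime q | 24.
z^(12) mod f = 1
z^(8) mod f = z + 4.
Since z^(12) = 1, the order of z divides 12 < 24; not primitive.

No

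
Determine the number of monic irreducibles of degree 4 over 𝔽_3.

18

By the necklace-counting formula, N_3(4) = (1/4) Σ_{d|4} μ(4/d)·3^d.
Divisors of 4: 1, 2, 4; μ(4/d) for each: 0, -1, 1.
Σ = − 3^2 + 3^4 = 72.
N = 72/4 = 18.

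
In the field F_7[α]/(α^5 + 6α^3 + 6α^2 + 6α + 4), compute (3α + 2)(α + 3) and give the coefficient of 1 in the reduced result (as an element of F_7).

Multiply in F_7[α]: (3α + 2)·(α + 3) = 3α^2 + 4α + 6.
Reduced: 3α^2 + 4α + 6.

6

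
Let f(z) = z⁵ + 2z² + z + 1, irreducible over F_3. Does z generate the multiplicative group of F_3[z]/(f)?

Yes

|GF(3^5)^×| = 3^5 − 1 = 242. Prime factorization: 242 = 2·11^2.
f is primitive ⇔ z has order 242 in GF(3)[z]/(f), i.e. z^(242/q) ≠ 1 for each prime q | 242.
z^(121) mod f = 2.
z^(22) mod f = z⁴ + z³ + 2z² + z.
None equal 1, so z has full order 242; f is primitive.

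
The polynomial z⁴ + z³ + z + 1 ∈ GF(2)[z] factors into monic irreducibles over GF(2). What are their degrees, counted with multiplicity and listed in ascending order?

1, 1, 2

Write h(z) = z⁴ + z³ + z + 1.
Roots in GF(2): h(0) = 1; h(1) = 0 → root.
Linear factors from roots: (z + 1).
Complete factorization: h(z) = (z + 1)^2·(z² + z + 1).
Factor degrees with multiplicity: 1 + 1 + 2 = 4.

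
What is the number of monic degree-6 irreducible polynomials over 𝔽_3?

x^(3^6) − x is the product of all monic irreducibles of degree dividing 6; Möbius inversion gives N = (1/6) Σ μ(6/d)·3^d.
Divisors of 6: 1, 2, 3, 6; μ(6/d) for each: 1, -1, -1, 1.
Σ = 3^1 − 3^2 − 3^3 + 3^6 = 696.
N = 696/6 = 116.

116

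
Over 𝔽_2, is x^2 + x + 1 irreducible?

Yes

Write f(x) = x^2 + x + 1.
Check for roots in 𝔽_2: f(0) = 1; f(1) = 1.
No roots. A degree-2 polynomial over a field with no linear factor is irreducible.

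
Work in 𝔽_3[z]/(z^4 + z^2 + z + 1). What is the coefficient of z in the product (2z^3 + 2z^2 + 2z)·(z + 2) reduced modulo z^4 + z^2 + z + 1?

Multiply in 𝔽_3[z]: (2z^3 + 2z^2 + 2z)·(z + 2) = 2z^4 + z.
Reduce using z^4 ≡ 2z^2 + 2z + 2 (mod z^4 + z^2 + z + 1).
Reduced: z^2 + 2z + 1.

2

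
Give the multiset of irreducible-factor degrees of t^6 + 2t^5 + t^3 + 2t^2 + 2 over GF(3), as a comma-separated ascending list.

Write f(t) = t^6 + 2t^5 + t^3 + 2t^2 + 2.
Roots in GF(3): f(0) = 2; f(1) = 2; f(2) = 2.
Complete factorization: f(t) = (t^6 + 2t^5 + t^3 + 2t^2 + 2).
Factor degrees with multiplicity: 6 = 6.

6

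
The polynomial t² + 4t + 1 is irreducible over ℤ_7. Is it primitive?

No

Write f(t) = t² + 4t + 1.
|GF(7^2)^×| = 7^2 − 1 = 48. Prime factorization: 48 = 2^4·3.
f is primitive ⇔ t has order 48 in GF(7)[t]/(f), i.e. t^(48/q) ≠ 1 for each prime q | 48.
t^(24) mod f = 1
t^(16) mod f = 1
Since t^(24) = 1, the order of t divides 24 < 48; not primitive.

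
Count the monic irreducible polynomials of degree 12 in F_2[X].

335

The number of monic irreducibles of degree 12 over GF(2) is (1/12)·Σ_{d∣12} μ(12/d) 2^d.
Divisors of 12: 1, 2, 3, 4, 6, 12; μ(12/d) for each: 0, 1, 0, -1, -1, 1.
Σ = 2^2 − 2^4 − 2^6 + 2^12 = 4020.
N = 4020/12 = 335.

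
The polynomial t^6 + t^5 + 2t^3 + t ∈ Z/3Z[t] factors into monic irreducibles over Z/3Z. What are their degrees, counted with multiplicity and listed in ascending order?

Write h(t) = t^6 + t^5 + 2t^3 + t.
Roots in Z/3Z: h(0) = 0 → root; h(1) = 2; h(2) = 0 → root.
Linear factors from roots: (t), (t + 1).
Complete factorization: h(t) = (t)·(t + 1)^2·(t^3 + 2t^2 + t + 1).
Factor degrees with multiplicity: 1 + 1 + 1 + 3 = 6.

1, 1, 1, 3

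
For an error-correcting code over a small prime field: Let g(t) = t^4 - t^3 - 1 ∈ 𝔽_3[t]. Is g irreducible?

Check for roots in 𝔽_3: g(0) = 2; g(1) = 2; g(2) = 1.
No roots, so no linear factors.
Monic irreducibles of degree 2 over GF(3): t^2 + 1, t^2 + t - 1, t^2 - t - 1.
None of them divide g (all give nonzero remainder).
No irreducible factor of degree ≤ 2 exists, so g is irreducible over GF(3).

Yes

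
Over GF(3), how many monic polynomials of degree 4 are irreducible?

18

x^(3^4) − x is the product of all monic irreducibles of degree dividing 4; Möbius inversion gives N = (1/4) Σ μ(4/d)·3^d.
Divisors of 4: 1, 2, 4; μ(4/d) for each: 0, -1, 1.
Σ = − 3^2 + 3^4 = 72.
N = 72/4 = 18.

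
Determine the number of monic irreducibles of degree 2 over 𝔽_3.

3

The number of monic irreducibles of degree 2 over GF(3) is (1/2)·Σ_{d∣2} μ(2/d) 3^d.
Divisors of 2: 1, 2; μ(2/d) for each: -1, 1.
Σ = − 3^1 + 3^2 = 6.
N = 6/2 = 3.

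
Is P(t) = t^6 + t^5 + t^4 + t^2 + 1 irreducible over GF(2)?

Check for roots in GF(2): P(0) = 1; P(1) = 1.
No roots, so no linear factors.
Monic irreducibles of degree 2 over GF(2): t^2 + t + 1.
None of them divide P (all give nonzero remainder).
Monic irreducibles of degree 3 over GF(2): t^3 + t + 1, t^3 + t^2 + 1.
None of them divide P (all give nonzero remainder).
No irreducible factor of degree ≤ 3 exists, so P is irreducible over GF(2).

Yes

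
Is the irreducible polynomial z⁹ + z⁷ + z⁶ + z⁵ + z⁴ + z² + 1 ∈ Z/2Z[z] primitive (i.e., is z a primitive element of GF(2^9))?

Yes

Write f(z) = z⁹ + z⁷ + z⁶ + z⁵ + z⁴ + z² + 1.
|GF(2^9)^×| = 2^9 − 1 = 511. Prime factorization: 511 = 7·73.
f is primitive ⇔ z has order 511 in GF(2)[z]/(f), i.e. z^(511/q) ≠ 1 for each prime q | 511.
z^(73) mod f = z⁷ + z² + z.
z^(7) mod f = z⁷.
None equal 1, so z has full order 511; f is primitive.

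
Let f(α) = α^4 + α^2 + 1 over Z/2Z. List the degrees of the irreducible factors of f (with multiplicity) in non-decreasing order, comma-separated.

Roots in Z/2Z: f(0) = 1; f(1) = 1.
Complete factorization: f(α) = (α^2 + α + 1)^2.
Factor degrees with multiplicity: 2 + 2 = 4.

2, 2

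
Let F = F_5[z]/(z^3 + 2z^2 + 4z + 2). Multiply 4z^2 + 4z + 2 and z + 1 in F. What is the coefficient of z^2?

0

Multiply in F_5[z]: (4z^2 + 4z + 2)·(z + 1) = 4z^3 + 3z^2 + z + 2.
Reduce using z^3 ≡ 3z^2 + z + 3 (mod z^3 + 2z^2 + 4z + 2).
Reduced: 4.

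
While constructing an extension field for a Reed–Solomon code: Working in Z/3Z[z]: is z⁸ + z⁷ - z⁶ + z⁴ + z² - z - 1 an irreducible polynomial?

Write g(z) = z⁸ + z⁷ - z⁶ + z⁴ + z² - z - 1.
Check for roots in Z/3Z: g(0) = 2; g(1) = 1; g(2) = 1.
No roots, so no linear factors.
Monic irreducibles of degree 2 over GF(3): z² + 1, z² + z - 1, z² - z - 1.
None of them divide g (all give nonzero remainder).
Degree-3 irreducible divisors: test the 8 monic irreducibles of degree 3 over GF(3).
None of them divide g (all give nonzero remainder).
Degree-4 irreducible divisors: test the 18 monic irreducibles of degree 4 over GF(3).
None of them divide g (all give nonzero remainder).
No irreducible factor of degree ≤ 4 exists, so g is irreducible over GF(3).

Yes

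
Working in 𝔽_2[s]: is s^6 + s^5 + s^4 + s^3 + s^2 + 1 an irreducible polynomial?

No

Write f(s) = s^6 + s^5 + s^4 + s^3 + s^2 + 1.
Check for roots in 𝔽_2: f(0) = 1; f(1) = 0 → root.
f(1) = 0, so (s − 1) divides f(s); f is reducible.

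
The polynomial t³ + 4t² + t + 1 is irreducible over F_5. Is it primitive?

No

Write f(t) = t³ + 4t² + t + 1.
|GF(5^3)^×| = 5^3 − 1 = 124. Prime factorization: 124 = 2^2·31.
f is primitive ⇔ t has order 124 in GF(5)[t]/(f), i.e. t^(124/q) ≠ 1 for each prime q | 124.
t^(62) mod f = 1
t^(4) mod f = 3t + 4.
Since t^(62) = 1, the order of t divides 62 < 124; not primitive.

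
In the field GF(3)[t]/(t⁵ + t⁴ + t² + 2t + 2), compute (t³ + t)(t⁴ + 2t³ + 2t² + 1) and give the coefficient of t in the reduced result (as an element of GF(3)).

Multiply in GF(3)[t]: (t³ + t)·(t⁴ + 2t³ + 2t² + 1) = t⁷ + 2t⁶ + 2t⁴ + t.
Reduce using t⁵ ≡ 2t⁴ + 2t² + t + 1 (mod t⁵ + t⁴ + t² + 2t + 2).
Reduced: 2t⁴ + t + 2.

1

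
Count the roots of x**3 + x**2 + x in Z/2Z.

1

Write f(x) = x**3 + x**2 + x.
Evaluate at each of the 2 elements of Z/2Z:
f(0) = 0 → root; f(1) = 1.
Roots: {0}.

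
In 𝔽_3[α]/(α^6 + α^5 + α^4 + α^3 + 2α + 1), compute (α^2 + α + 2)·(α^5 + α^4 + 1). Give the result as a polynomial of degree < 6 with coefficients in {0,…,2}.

Multiply in 𝔽_3[α]: (α^2 + α + 2)·(α^5 + α^4 + 1) = α^7 + 2α^6 + 2α^4 + α^2 + α + 2.
Reduce using α^6 ≡ 2α^5 + 2α^4 + 2α^3 + α + 2 (mod α^6 + α^5 + α^4 + α^3 + 2α + 1).
Reduced: α^5 + 2α^3 + 2α^2 + α + 1.

α^5 + 2α^3 + 2α^2 + α + 1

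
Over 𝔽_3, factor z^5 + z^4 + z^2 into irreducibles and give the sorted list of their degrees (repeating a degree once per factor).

Write f(z) = z^5 + z^4 + z^2.
Roots in 𝔽_3: f(0) = 0 → root; f(1) = 0 → root; f(2) = 1.
Linear factors from roots: (z), (z + 2).
Complete factorization: f(z) = (z + 2)·(z)^2·(z^2 + 2z + 2).
Factor degrees with multiplicity: 1 + 1 + 1 + 2 = 5.

1, 1, 1, 2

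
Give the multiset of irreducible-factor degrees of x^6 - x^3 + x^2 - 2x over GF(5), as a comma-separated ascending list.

1, 1, 1, 1, 2

Write g(x) = x^6 - x^3 + x^2 - 2x.
Roots in GF(5): g(0) = 0 → root; g(1) = 4; g(2) = 1; g(3) = 0 → root; g(4) = 0 → root.
Linear factors from roots: (x), (x + 2), (x + 1).
Complete factorization: g(x) = (x)·(x + 1)·(x + 2)^2·(x^2 + 2).
Factor degrees with multiplicity: 1 + 1 + 1 + 1 + 2 = 6.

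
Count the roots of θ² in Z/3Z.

Write P(θ) = θ².
Evaluate at each of the 3 elements of Z/3Z:
P(0) = 0 → root; P(1) = 1; P(2) = 1.
Roots: {0}.

1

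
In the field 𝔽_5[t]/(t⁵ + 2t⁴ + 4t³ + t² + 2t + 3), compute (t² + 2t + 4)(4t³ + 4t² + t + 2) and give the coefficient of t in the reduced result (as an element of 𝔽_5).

Multiply in 𝔽_5[t]: (t² + 2t + 4)·(4t³ + 4t² + t + 2) = 4t⁵ + 2t⁴ + 3t + 3.
Reduce using t⁵ ≡ 3t⁴ + t³ + 4t² + 3t + 2 (mod t⁵ + 2t⁴ + 4t³ + t² + 2t + 3).
Reduced: 4t⁴ + 4t³ + t² + 1.

0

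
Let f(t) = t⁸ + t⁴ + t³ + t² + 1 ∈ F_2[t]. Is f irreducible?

Check for roots in F_2: f(0) = 1; f(1) = 1.
No roots, so no linear factors.
Monic irreducibles of degree 2 over GF(2): t² + t + 1.
None of them divide f (all give nonzero remainder).
Monic irreducibles of degree 3 over GF(2): t³ + t + 1, t³ + t² + 1.
None of them divide f (all give nonzero remainder).
Monic irreducibles of degree 4 over GF(2): t⁴ + t + 1, t⁴ + t³ + 1, t⁴ + t³ + t² + t + 1.
None of them divide f (all give nonzero remainder).
No irreducible factor of degree ≤ 4 exists, so f is irreducible over GF(2).

Yes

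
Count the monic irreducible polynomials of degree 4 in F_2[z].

3

By the necklace-counting formula, N_2(4) = (1/4) Σ_{d|4} μ(4/d)·2^d.
Divisors of 4: 1, 2, 4; μ(4/d) for each: 0, -1, 1.
Σ = − 2^2 + 2^4 = 12.
N = 12/4 = 3.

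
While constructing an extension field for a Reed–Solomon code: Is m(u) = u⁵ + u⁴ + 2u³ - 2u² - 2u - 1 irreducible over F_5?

Check for roots in F_5: m(0) = 4; m(1) = 4; m(2) = 1; m(3) = 3; m(4) = 2.
No roots, so no linear factors.
Degree-2 irreducible divisors: test the 10 monic irreducibles of degree 2 over GF(5).
None of them divide m (all give nonzero remainder).
No irreducible factor of degree ≤ 2 exists, so m is irreducible over GF(5).

Yes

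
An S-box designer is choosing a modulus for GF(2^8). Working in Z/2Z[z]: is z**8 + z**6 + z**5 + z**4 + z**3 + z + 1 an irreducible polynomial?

Write f(z) = z**8 + z**6 + z**5 + z**4 + z**3 + z + 1.
Check for roots in Z/2Z: f(0) = 1; f(1) = 1.
No roots, so no linear factors.
Monic irreducibles of degree 2 over GF(2): z**2 + z + 1.
None of them divide f (all give nonzero remainder).
Monic irreducibles of degree 3 over GF(2): z**3 + z + 1, z**3 + z**2 + 1.
None of them divide f (all give nonzero remainder).
Monic irreducibles of degree 4 over GF(2): z**4 + z + 1, z**4 + z**3 + 1, z**4 + z**3 + z**2 + z + 1.
None of them divide f (all give nonzero remainder).
No irreducible factor of degree ≤ 4 exists, so f is irreducible over GF(2).

Yes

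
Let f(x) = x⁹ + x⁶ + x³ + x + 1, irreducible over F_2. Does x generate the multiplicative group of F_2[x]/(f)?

|GF(2^9)^×| = 2^9 − 1 = 511. Prime factorization: 511 = 7·73.
f is primitive ⇔ x has order 511 in GF(2)[x]/(f), i.e. x^(511/q) ≠ 1 for each prime q | 511.
x^(73) mod f = 1
x^(7) mod f = x⁷.
Since x^(73) = 1, the order of x divides 73 < 511; not primitive.

No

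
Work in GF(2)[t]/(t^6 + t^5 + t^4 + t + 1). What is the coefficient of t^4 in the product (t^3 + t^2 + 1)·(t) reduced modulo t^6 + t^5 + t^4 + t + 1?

Multiply in GF(2)[t]: (t^3 + t^2 + 1)·(t) = t^4 + t^3 + t.
Reduced: t^4 + t^3 + t.

1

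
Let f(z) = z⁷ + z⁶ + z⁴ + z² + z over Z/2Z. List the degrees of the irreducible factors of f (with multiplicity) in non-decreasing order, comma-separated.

Roots in Z/2Z: f(0) = 0 → root; f(1) = 1.
Linear factors from roots: (z).
Complete factorization: f(z) = (z)·(z² + z + 1)^3.
Factor degrees with multiplicity: 1 + 2 + 2 + 2 = 7.

1, 2, 2, 2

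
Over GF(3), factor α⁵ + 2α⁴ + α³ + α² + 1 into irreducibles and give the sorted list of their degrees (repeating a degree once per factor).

1, 1, 3

Write g(α) = α⁵ + 2α⁴ + α³ + α² + 1.
Roots in GF(3): g(0) = 1; g(1) = 0 → root; g(2) = 2.
Linear factors from roots: (α + 2).
Complete factorization: g(α) = (α + 2)^2·(α³ + α² + 2α + 1).
Factor degrees with multiplicity: 1 + 1 + 3 = 5.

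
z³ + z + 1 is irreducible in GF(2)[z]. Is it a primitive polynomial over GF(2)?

Write f(z) = z³ + z + 1.
|GF(2^3)^×| = 2^3 − 1 = 7. Prime factorization: 7 = 7.
f is primitive ⇔ z has order 7 in GF(2)[z]/(f), i.e. z^(7/q) ≠ 1 for each prime q | 7.
z^(1) mod f = z.
None equal 1, so z has full order 7; f is primitive.

Yes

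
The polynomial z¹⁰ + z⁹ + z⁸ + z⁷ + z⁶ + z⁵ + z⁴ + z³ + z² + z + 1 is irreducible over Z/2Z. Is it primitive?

No

Write f(z) = z¹⁰ + z⁹ + z⁸ + z⁷ + z⁶ + z⁵ + z⁴ + z³ + z² + z + 1.
|GF(2^10)^×| = 2^10 − 1 = 1023. Prime factorization: 1023 = 3·11·31.
f is primitive ⇔ z has order 1023 in GF(2)[z]/(f), i.e. z^(1023/q) ≠ 1 for each prime q | 1023.
z^(341) mod f = 1
z^(93) mod f = z⁵.
z^(33) mod f = 1
Since z^(341) = 1, the order of z divides 341 < 1023; not primitive.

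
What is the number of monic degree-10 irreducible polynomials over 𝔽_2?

x^(2^10) − x is the product of all monic irreducibles of degree dividing 10; Möbius inversion gives N = (1/10) Σ μ(10/d)·2^d.
Divisors of 10: 1, 2, 5, 10; μ(10/d) for each: 1, -1, -1, 1.
Σ = 2^1 − 2^2 − 2^5 + 2^10 = 990.
N = 990/10 = 99.

99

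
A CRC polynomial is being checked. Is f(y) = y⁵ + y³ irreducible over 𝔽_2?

Check for roots in 𝔽_2: f(0) = 0 → root; f(1) = 0 → root.
f(0) = 0, so (y) divides f(y); f is reducible.

No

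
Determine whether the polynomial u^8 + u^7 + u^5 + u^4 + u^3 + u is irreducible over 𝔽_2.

No

Write m(u) = u^8 + u^7 + u^5 + u^4 + u^3 + u.
Check for roots in 𝔽_2: m(0) = 0 → root; m(1) = 0 → root.
m(0) = 0, so (u) divides m(u); m is reducible.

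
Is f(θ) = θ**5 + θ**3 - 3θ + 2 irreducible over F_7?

No

Check for roots in F_7: f(0) = 2; f(1) = 1; f(2) = 1; f(3) = 4; f(4) = 0 → root; f(5) = 3; f(6) = 3.
f(4) = 0, so (θ − 4) divides f(θ); f is reducible.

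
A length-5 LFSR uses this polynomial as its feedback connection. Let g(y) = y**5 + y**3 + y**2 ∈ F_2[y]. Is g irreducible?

No

Check for roots in F_2: g(0) = 0 → root; g(1) = 1.
g(0) = 0, so (y) divides g(y); g is reducible.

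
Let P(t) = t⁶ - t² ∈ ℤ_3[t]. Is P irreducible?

Check for roots in ℤ_3: P(0) = 0 → root; P(1) = 0 → root; P(2) = 0 → root.
P(0) = 0, so (t) divides P(t); P is reducible.

No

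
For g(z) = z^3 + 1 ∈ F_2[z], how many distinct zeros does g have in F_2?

Evaluate at each of the 2 elements of F_2:
g(0) = 1; g(1) = 0 → root.
Roots: {1}.

1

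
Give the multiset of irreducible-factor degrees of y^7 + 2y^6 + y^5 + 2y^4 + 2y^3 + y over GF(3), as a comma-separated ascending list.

Write g(y) = y^7 + 2y^6 + y^5 + 2y^4 + 2y^3 + y.
Roots in GF(3): g(0) = 0 → root; g(1) = 0 → root; g(2) = 2.
Linear factors from roots: (y), (y + 2).
Complete factorization: g(y) = (y)·(y + 2)^2·(y^2 + 2y + 2)^2.
Factor degrees with multiplicity: 1 + 1 + 1 + 2 + 2 = 7.

1, 1, 1, 2, 2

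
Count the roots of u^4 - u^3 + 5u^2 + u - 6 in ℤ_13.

Write P(u) = u^4 - u^3 + 5u^2 + u - 6.
Evaluate at each of the 13 elements of ℤ_13:
P(0) = 7; P(1) = 0 → root; P(2) = 11; P(3) = 5; P(4) = 10; P(5) = 0 → root; P(6) = 12; P(7) = 3; P(8) = 6; P(9) = 0 → root; P(10) = 1; P(11) = 10; P(12) = 0 → root.
Roots: {1, 5, 9, 12}.

4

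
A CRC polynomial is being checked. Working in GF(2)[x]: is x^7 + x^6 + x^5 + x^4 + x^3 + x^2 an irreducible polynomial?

No

Write f(x) = x^7 + x^6 + x^5 + x^4 + x^3 + x^2.
Check for roots in GF(2): f(0) = 0 → root; f(1) = 0 → root.
f(0) = 0, so (x) divides f(x); f is reducible.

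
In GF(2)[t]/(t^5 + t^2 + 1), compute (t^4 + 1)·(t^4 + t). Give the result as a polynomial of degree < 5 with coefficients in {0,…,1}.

Multiply in GF(2)[t]: (t^4 + 1)·(t^4 + t) = t^8 + t^5 + t^4 + t.
Reduce using t^5 ≡ t^2 + 1 (mod t^5 + t^2 + 1).
Reduced: t^4 + t^3 + t.

t^4 + t^3 + t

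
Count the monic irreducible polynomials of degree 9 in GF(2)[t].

56

Gauss's count: N_{2}(9) = (1/9) Σ_{d|9} μ(9/d)·2^d.
Divisors of 9: 1, 3, 9; μ(9/d) for each: 0, -1, 1.
Σ = − 2^3 + 2^9 = 504.
N = 504/9 = 56.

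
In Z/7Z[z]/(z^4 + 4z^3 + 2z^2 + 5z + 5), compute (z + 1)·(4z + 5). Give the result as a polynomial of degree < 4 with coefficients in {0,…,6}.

4z^2 + 2z + 5

Multiply in Z/7Z[z]: (z + 1)·(4z + 5) = 4z^2 + 2z + 5.
Reduced: 4z^2 + 2z + 5.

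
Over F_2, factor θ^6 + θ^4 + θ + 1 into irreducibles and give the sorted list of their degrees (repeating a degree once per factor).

1, 2, 3

Write f(θ) = θ^6 + θ^4 + θ + 1.
Roots in F_2: f(0) = 1; f(1) = 0 → root.
Linear factors from roots: (θ + 1).
Complete factorization: f(θ) = (θ + 1)·(θ^2 + θ + 1)·(θ^3 + θ + 1).
Factor degrees with multiplicity: 1 + 2 + 3 = 6.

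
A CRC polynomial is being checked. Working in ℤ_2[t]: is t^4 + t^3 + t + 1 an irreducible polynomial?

Write P(t) = t^4 + t^3 + t + 1.
Check for roots in ℤ_2: P(0) = 1; P(1) = 0 → root.
P(1) = 0, so (t − 1) divides P(t); P is reducible.

No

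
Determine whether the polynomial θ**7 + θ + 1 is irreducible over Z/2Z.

Write g(θ) = θ**7 + θ + 1.
Check for roots in Z/2Z: g(0) = 1; g(1) = 1.
No roots, so no linear factors.
Monic irreducibles of degree 2 over GF(2): θ**2 + θ + 1.
None of them divide g (all give nonzero remainder).
Monic irreducibles of degree 3 over GF(2): θ**3 + θ + 1, θ**3 + θ**2 + 1.
None of them divide g (all give nonzero remainder).
No irreducible factor of degree ≤ 3 exists, so g is irreducible over GF(2).

Yes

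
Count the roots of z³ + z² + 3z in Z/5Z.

Write f(z) = z³ + z² + 3z.
Evaluate at each of the 5 elements of Z/5Z:
f(0) = 0 → root; f(1) = 0 → root; f(2) = 3; f(3) = 0 → root; f(4) = 2.
Roots: {0, 1, 3}.

3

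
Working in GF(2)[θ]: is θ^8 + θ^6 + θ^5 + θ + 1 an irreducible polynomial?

Yes

Write h(θ) = θ^8 + θ^6 + θ^5 + θ + 1.
Check for roots in GF(2): h(0) = 1; h(1) = 1.
No roots, so no linear factors.
Monic irreducibles of degree 2 over GF(2): θ^2 + θ + 1.
None of them divide h (all give nonzero remainder).
Monic irreducibles of degree 3 over GF(2): θ^3 + θ + 1, θ^3 + θ^2 + 1.
None of them divide h (all give nonzero remainder).
Monic irreducibles of degree 4 over GF(2): θ^4 + θ + 1, θ^4 + θ^3 + 1, θ^4 + θ^3 + θ^2 + θ + 1.
None of them divide h (all give nonzero remainder).
No irreducible factor of degree ≤ 4 exists, so h is irreducible over GF(2).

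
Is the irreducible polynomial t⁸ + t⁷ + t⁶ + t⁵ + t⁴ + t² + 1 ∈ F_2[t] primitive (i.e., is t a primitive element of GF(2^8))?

Write f(t) = t⁸ + t⁷ + t⁶ + t⁵ + t⁴ + t² + 1.
|GF(2^8)^×| = 2^8 − 1 = 255. Prime factorization: 255 = 3·5·17.
f is primitive ⇔ t has order 255 in GF(2)[t]/(f), i.e. t^(255/q) ≠ 1 for each prime q | 255.
t^(85) mod f = t⁶ + t⁴ + t³ + t² + 1.
t^(51) mod f = t⁶ + t⁵ + t⁴ + t³ + t.
t^(15) mod f = t⁴ + t².
None equal 1, so t has full order 255; f is primitive.

Yes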